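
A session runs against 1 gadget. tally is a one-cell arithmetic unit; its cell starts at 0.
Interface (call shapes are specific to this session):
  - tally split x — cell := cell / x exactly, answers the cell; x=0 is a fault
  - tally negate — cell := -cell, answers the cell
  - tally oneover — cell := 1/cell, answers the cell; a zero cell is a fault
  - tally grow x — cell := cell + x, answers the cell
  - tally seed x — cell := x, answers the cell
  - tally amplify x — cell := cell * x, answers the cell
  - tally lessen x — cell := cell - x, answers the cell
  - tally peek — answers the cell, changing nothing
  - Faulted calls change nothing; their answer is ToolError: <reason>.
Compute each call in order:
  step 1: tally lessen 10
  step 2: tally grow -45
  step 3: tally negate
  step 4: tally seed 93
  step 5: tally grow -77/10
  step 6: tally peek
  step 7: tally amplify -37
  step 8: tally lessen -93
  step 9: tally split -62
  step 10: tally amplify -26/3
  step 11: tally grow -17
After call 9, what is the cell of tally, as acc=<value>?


Answer: acc=30631/620

Derivation:
> tally lessen 10
[out] -10
> tally grow -45
[out] -55
> tally negate
[out] 55
> tally seed 93
[out] 93
> tally grow -77/10
[out] 853/10
> tally peek
[out] 853/10
> tally amplify -37
[out] -31561/10
> tally lessen -93
[out] -30631/10
> tally split -62
[out] 30631/620
> tally amplify -26/3
[out] -398203/930
> tally grow -17
[out] -414013/930


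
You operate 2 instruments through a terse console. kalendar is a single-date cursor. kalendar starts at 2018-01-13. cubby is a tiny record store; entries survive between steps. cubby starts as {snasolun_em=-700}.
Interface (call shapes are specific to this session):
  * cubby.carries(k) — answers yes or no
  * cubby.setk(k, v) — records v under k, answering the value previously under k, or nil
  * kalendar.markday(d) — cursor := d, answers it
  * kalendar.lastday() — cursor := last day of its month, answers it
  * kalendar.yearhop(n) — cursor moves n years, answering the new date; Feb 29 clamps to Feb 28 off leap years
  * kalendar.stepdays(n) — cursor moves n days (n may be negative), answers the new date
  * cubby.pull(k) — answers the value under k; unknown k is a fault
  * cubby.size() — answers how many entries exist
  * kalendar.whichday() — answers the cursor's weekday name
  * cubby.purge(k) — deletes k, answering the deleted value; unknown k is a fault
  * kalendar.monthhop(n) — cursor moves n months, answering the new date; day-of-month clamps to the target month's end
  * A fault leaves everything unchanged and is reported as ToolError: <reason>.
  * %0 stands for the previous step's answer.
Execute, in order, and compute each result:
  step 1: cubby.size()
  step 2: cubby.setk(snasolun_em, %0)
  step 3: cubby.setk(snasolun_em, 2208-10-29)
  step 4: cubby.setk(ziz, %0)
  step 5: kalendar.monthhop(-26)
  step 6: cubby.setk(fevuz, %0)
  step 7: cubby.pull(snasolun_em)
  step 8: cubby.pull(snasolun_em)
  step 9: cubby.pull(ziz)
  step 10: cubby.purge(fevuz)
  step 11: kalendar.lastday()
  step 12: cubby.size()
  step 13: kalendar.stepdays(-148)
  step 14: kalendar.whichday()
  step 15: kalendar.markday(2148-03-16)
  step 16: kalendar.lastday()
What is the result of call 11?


>> size()
<< 1
>> setk(k: snasolun_em, v: %0)
<< -700
>> setk(k: snasolun_em, v: 2208-10-29)
<< 1
>> setk(k: ziz, v: %0)
<< nil
>> monthhop(n: -26)
<< 2015-11-13
>> setk(k: fevuz, v: %0)
<< nil
>> pull(k: snasolun_em)
<< 2208-10-29
>> pull(k: snasolun_em)
<< 2208-10-29
>> pull(k: ziz)
<< 1
>> purge(k: fevuz)
<< 2015-11-13
>> lastday()
<< 2015-11-30
>> size()
<< 2
>> stepdays(n: -148)
<< 2015-07-05
>> whichday()
<< Sunday
>> markday(d: 2148-03-16)
<< 2148-03-16
>> lastday()
<< 2148-03-31

Answer: 2015-11-30


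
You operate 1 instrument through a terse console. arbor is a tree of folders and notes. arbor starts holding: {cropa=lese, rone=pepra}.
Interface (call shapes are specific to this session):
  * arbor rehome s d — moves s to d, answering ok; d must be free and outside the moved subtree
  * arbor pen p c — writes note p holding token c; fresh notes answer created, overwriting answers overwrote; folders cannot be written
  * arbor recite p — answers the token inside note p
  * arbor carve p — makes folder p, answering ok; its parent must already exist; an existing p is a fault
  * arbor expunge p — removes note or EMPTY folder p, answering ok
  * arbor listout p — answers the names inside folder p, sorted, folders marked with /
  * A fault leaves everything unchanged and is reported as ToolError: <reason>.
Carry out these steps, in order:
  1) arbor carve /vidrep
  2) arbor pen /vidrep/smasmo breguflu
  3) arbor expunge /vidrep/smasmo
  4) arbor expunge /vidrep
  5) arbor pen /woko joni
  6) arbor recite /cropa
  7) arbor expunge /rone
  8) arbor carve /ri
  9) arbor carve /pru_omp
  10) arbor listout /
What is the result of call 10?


Answer: [cropa, pru_omp/, ri/, woko]

Derivation:
[in] arbor carve p→/vidrep
:: ok
[in] arbor pen p→/vidrep/smasmo c→breguflu
:: created
[in] arbor expunge p→/vidrep/smasmo
:: ok
[in] arbor expunge p→/vidrep
:: ok
[in] arbor pen p→/woko c→joni
:: created
[in] arbor recite p→/cropa
:: lese
[in] arbor expunge p→/rone
:: ok
[in] arbor carve p→/ri
:: ok
[in] arbor carve p→/pru_omp
:: ok
[in] arbor listout p→/
:: [cropa, pru_omp/, ri/, woko]


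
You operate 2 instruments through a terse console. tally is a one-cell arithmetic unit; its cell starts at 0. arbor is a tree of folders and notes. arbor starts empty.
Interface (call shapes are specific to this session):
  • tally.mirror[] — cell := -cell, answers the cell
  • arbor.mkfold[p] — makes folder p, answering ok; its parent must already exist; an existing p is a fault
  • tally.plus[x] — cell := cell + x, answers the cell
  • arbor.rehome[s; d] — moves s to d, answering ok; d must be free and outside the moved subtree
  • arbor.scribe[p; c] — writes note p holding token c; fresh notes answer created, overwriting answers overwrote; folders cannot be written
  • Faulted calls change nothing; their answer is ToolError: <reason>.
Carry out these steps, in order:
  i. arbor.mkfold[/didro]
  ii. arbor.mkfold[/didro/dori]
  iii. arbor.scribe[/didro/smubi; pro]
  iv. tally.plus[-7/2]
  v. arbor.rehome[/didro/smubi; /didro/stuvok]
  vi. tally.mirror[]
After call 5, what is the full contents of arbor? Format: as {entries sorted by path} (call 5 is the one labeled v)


I use arbor.mkfold(p=/didro), giving ok.
I call arbor.mkfold(p=/didro/dori), which returns ok.
I try arbor.scribe(p=/didro/smubi, c=pro), yielding created.
Using tally.plus(x=-7/2), and observe -7/2.
I run arbor.rehome(s=/didro/smubi, d=/didro/stuvok), which returns ok.
I invoke tally.mirror(): 7/2.

Answer: {didro/, didro/dori/, didro/stuvok=pro}


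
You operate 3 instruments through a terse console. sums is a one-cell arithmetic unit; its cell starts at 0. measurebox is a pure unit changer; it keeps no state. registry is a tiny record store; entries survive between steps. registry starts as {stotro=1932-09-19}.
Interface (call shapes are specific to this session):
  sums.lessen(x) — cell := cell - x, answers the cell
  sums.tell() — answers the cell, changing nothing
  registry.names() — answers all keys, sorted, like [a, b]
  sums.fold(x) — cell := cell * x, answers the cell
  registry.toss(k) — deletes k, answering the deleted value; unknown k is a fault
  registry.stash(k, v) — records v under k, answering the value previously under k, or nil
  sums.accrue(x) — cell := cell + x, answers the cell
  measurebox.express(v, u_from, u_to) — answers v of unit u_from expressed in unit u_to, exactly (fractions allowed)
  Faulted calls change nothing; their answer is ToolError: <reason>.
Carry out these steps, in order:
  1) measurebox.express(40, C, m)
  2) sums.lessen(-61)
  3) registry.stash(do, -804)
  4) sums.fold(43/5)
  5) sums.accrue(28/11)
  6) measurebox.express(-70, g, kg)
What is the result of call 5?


;; 1. measurebox.express(v→40, u_from→C, u_to→m) -> ToolError: incompatible units
;; 2. sums.lessen(x→-61) -> 61
;; 3. registry.stash(k→do, v→-804) -> nil
;; 4. sums.fold(x→43/5) -> 2623/5
;; 5. sums.accrue(x→28/11) -> 28993/55
;; 6. measurebox.express(v→-70, u_from→g, u_to→kg) -> -7/100

Answer: 28993/55


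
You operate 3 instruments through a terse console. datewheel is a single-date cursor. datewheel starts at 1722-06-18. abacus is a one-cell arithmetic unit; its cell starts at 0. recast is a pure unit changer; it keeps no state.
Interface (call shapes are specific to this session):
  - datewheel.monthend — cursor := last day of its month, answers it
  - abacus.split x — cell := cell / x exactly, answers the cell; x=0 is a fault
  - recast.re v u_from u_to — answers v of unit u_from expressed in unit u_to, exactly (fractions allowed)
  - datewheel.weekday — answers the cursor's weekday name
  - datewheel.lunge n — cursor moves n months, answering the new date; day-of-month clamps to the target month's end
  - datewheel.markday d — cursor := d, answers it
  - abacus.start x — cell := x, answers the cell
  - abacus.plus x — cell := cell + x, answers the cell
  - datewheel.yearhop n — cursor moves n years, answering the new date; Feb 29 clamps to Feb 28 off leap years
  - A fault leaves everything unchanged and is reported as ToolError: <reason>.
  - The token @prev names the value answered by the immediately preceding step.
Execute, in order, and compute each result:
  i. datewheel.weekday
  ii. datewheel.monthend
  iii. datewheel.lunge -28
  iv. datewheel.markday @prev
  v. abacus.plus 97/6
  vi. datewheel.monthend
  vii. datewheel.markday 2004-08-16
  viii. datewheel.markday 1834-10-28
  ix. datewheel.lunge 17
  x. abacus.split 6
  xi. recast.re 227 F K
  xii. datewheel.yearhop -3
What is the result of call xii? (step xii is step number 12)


Answer: 1833-03-28

Derivation:
# 1. datewheel.weekday() == Thursday
# 2. datewheel.monthend() == 1722-06-30
# 3. datewheel.lunge(n='-28') == 1720-02-29
# 4. datewheel.markday(d='@prev') == 1720-02-29
# 5. abacus.plus(x='97/6') == 97/6
# 6. datewheel.monthend() == 1720-02-29
# 7. datewheel.markday(d='2004-08-16') == 2004-08-16
# 8. datewheel.markday(d='1834-10-28') == 1834-10-28
# 9. datewheel.lunge(n='17') == 1836-03-28
# 10. abacus.split(x='6') == 97/36
# 11. recast.re(v='227', u_from='F', u_to='K') == 22889/60
# 12. datewheel.yearhop(n='-3') == 1833-03-28


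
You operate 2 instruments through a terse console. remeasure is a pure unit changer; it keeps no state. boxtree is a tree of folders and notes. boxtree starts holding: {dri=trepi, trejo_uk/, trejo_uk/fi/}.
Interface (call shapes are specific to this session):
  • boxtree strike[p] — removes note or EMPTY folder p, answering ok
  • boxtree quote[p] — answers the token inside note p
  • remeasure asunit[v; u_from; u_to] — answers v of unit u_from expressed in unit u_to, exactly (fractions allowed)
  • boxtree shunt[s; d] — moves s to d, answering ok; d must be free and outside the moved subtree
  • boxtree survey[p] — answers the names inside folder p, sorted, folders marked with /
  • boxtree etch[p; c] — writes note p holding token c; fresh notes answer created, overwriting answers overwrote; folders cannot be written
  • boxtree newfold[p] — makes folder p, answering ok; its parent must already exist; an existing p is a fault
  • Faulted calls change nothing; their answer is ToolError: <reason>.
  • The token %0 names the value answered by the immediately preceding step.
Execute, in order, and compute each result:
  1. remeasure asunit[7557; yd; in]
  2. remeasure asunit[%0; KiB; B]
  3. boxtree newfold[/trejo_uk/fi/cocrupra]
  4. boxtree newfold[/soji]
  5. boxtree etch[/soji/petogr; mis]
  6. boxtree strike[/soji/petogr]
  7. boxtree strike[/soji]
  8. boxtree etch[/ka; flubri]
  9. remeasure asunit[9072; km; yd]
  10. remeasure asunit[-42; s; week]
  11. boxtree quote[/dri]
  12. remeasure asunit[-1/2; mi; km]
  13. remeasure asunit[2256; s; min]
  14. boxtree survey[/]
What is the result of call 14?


I call remeasure asunit passing v=7557, u_from=yd, u_to=in, giving 272052.
Then remeasure asunit passing v=%0, u_from=KiB, u_to=B: 278581248.
Now I run boxtree newfold passing p=/trejo_uk/fi/cocrupra, which returns ok.
Calling boxtree newfold passing p=/soji, and get ok.
Invoking boxtree etch passing p=/soji/petogr, c=mis: created.
I run boxtree strike passing p=/soji/petogr, — result: ok.
Then boxtree strike passing p=/soji, and see ok.
I run boxtree etch passing p=/ka, c=flubri, giving created.
I try remeasure asunit passing v=9072, u_from=km, u_to=yd, yielding 1260000000/127.
Now I run remeasure asunit passing v=-42, u_from=s, u_to=week, → -1/14400.
I use boxtree quote passing p=/dri, giving trepi.
Calling remeasure asunit passing v=-1/2, u_from=mi, u_to=km, — result: -12573/15625.
Invoking remeasure asunit passing v=2256, u_from=s, u_to=min, yielding 188/5.
I try boxtree survey passing p=/, yielding [dri, ka, trejo_uk/].

Answer: [dri, ka, trejo_uk/]


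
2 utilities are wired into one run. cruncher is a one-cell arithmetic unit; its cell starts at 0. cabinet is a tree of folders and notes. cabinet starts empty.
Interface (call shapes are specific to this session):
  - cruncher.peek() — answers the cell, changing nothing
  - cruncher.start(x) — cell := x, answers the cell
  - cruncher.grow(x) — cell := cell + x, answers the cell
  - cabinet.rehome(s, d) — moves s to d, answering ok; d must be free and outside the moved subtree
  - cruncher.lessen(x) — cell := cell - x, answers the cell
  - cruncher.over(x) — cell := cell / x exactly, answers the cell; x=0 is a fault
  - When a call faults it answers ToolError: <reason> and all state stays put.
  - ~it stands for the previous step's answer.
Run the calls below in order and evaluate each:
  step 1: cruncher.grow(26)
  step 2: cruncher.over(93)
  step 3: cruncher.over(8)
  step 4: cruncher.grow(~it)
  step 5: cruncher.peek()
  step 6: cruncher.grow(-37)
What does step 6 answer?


Answer: -6869/186

Derivation:
Act: cruncher.grow[x=26]
Obs: 26
Act: cruncher.over[x=93]
Obs: 26/93
Act: cruncher.over[x=8]
Obs: 13/372
Act: cruncher.grow[x=~it]
Obs: 13/186
Act: cruncher.peek[]
Obs: 13/186
Act: cruncher.grow[x=-37]
Obs: -6869/186


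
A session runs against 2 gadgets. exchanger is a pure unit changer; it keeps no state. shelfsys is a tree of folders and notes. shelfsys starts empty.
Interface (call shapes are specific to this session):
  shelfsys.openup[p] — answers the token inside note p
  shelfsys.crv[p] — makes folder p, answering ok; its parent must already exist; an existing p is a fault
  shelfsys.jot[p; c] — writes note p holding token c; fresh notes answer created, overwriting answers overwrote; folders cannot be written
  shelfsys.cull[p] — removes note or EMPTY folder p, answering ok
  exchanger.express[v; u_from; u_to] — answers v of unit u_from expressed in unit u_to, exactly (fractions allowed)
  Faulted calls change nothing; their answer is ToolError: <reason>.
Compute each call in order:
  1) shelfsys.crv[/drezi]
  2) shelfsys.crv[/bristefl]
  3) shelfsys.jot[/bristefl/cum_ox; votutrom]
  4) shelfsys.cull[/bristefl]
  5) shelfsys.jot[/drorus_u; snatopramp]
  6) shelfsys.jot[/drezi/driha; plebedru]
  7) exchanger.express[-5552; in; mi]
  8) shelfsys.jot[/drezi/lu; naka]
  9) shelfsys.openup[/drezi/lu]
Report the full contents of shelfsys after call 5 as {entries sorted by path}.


Step: shelfsys.crv[p→/drezi]
Result: ok
Step: shelfsys.crv[p→/bristefl]
Result: ok
Step: shelfsys.jot[p→/bristefl/cum_ox; c→votutrom]
Result: created
Step: shelfsys.cull[p→/bristefl]
Result: ToolError: not empty
Step: shelfsys.jot[p→/drorus_u; c→snatopramp]
Result: created
Step: shelfsys.jot[p→/drezi/driha; c→plebedru]
Result: created
Step: exchanger.express[v→-5552; u_from→in; u_to→mi]
Result: -347/3960
Step: shelfsys.jot[p→/drezi/lu; c→naka]
Result: created
Step: shelfsys.openup[p→/drezi/lu]
Result: naka

Answer: {bristefl/, bristefl/cum_ox=votutrom, drezi/, drorus_u=snatopramp}


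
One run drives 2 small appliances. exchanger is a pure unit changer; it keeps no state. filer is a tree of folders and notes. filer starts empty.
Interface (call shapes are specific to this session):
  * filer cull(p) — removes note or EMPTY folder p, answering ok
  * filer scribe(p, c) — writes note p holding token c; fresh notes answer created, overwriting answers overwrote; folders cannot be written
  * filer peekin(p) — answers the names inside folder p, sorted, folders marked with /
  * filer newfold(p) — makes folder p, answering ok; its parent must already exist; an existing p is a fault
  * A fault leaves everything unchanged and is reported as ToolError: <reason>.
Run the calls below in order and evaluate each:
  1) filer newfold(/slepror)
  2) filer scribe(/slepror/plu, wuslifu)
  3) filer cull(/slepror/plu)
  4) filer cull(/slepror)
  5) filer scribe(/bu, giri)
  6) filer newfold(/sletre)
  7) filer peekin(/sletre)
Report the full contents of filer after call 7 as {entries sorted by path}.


Answer: {bu=giri, sletre/}

Derivation:
→ filer newfold(p: /slepror)
← ok
→ filer scribe(p: /slepror/plu, c: wuslifu)
← created
→ filer cull(p: /slepror/plu)
← ok
→ filer cull(p: /slepror)
← ok
→ filer scribe(p: /bu, c: giri)
← created
→ filer newfold(p: /sletre)
← ok
→ filer peekin(p: /sletre)
← []


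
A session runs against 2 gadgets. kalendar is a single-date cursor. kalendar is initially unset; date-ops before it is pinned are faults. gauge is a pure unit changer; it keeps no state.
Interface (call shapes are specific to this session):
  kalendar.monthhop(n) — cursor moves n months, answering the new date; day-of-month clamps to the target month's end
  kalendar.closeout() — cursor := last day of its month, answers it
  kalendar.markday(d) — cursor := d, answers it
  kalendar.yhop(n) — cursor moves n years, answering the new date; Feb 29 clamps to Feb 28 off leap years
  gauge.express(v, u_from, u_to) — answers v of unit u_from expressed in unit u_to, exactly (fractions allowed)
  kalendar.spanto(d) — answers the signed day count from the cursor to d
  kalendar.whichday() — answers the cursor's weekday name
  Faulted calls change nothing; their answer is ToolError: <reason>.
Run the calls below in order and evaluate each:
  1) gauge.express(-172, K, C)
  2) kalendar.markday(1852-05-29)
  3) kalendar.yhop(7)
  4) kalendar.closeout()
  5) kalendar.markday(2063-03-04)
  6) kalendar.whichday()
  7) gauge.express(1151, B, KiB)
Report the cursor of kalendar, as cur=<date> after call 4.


Answer: cur=1859-05-31

Derivation:
// 1. gauge.express(v='-172', u_from='K', u_to='C') -> -8903/20
// 2. kalendar.markday(d='1852-05-29') -> 1852-05-29
// 3. kalendar.yhop(n='7') -> 1859-05-29
// 4. kalendar.closeout() -> 1859-05-31
// 5. kalendar.markday(d='2063-03-04') -> 2063-03-04
// 6. kalendar.whichday() -> Sunday
// 7. gauge.express(v='1151', u_from='B', u_to='KiB') -> 1151/1024


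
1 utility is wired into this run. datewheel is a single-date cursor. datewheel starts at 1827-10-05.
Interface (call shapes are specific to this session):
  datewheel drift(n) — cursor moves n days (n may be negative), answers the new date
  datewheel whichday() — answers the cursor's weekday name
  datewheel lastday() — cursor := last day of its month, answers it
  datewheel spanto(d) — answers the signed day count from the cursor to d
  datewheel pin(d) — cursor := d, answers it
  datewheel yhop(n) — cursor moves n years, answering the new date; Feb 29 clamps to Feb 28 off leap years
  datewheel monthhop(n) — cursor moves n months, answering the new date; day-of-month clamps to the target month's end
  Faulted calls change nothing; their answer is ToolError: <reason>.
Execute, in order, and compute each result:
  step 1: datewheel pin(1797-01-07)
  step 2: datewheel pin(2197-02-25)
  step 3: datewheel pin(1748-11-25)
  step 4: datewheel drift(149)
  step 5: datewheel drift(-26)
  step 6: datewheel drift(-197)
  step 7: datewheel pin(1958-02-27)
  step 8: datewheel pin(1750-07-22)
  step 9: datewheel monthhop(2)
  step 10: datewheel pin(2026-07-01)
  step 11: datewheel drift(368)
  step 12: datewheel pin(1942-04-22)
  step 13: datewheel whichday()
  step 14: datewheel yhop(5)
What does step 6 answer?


Answer: 1748-09-12

Derivation:
-> datewheel pin(1797-01-07)
<- 1797-01-07
-> datewheel pin(2197-02-25)
<- 2197-02-25
-> datewheel pin(1748-11-25)
<- 1748-11-25
-> datewheel drift(149)
<- 1749-04-23
-> datewheel drift(-26)
<- 1749-03-28
-> datewheel drift(-197)
<- 1748-09-12
-> datewheel pin(1958-02-27)
<- 1958-02-27
-> datewheel pin(1750-07-22)
<- 1750-07-22
-> datewheel monthhop(2)
<- 1750-09-22
-> datewheel pin(2026-07-01)
<- 2026-07-01
-> datewheel drift(368)
<- 2027-07-04
-> datewheel pin(1942-04-22)
<- 1942-04-22
-> datewheel whichday()
<- Wednesday
-> datewheel yhop(5)
<- 1947-04-22


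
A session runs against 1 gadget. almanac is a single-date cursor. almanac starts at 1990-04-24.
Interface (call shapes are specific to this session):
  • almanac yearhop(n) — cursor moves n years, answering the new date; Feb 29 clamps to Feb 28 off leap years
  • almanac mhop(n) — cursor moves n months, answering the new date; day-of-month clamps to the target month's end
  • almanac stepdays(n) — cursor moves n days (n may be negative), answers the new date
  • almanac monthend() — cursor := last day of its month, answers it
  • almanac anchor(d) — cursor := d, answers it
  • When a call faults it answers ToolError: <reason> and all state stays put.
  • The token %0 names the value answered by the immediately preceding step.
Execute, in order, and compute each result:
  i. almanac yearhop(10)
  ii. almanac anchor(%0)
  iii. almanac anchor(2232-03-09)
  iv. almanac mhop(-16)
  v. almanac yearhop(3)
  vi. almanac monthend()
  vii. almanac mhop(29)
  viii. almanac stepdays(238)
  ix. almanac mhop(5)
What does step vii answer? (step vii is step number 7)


I try almanac yearhop using 10, giving 2000-04-24.
Using almanac anchor using %0, → 2000-04-24.
Invoking almanac anchor using 2232-03-09: 2232-03-09.
I try almanac mhop using -16, giving 2230-11-09.
Next I call almanac yearhop using 3, and see 2233-11-09.
I run almanac monthend(), — result: 2233-11-30.
Invoking almanac mhop using 29, which returns 2236-04-30.
Using almanac stepdays using 238, → 2236-12-24.
I run almanac mhop using 5: 2237-05-24.

Answer: 2236-04-30


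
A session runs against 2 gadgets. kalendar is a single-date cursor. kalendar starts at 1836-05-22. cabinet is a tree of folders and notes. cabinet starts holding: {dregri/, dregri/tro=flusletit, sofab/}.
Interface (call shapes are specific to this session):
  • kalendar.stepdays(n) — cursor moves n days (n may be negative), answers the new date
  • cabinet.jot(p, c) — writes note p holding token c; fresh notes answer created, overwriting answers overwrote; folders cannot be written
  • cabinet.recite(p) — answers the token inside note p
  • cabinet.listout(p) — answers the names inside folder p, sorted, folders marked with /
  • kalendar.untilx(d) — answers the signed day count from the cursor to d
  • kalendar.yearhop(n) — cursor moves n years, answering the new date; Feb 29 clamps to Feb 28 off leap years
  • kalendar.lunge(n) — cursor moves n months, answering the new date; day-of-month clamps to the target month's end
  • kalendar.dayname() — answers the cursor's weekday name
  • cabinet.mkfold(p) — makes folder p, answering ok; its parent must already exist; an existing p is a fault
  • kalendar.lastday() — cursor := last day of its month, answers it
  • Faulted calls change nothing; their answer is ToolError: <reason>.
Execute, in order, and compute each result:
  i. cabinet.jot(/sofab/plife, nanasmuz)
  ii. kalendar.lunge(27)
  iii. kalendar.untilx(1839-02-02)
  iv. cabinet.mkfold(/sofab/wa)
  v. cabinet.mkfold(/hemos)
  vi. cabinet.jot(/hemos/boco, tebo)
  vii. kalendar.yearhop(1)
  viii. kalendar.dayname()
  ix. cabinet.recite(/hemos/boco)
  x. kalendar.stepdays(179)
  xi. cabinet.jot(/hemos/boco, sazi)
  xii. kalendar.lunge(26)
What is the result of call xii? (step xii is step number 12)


Answer: 1842-04-17

Derivation:
! 1. cabinet.jot(/sofab/plife, nanasmuz) => created
! 2. kalendar.lunge(27) => 1838-08-22
! 3. kalendar.untilx(1839-02-02) => 164
! 4. cabinet.mkfold(/sofab/wa) => ok
! 5. cabinet.mkfold(/hemos) => ok
! 6. cabinet.jot(/hemos/boco, tebo) => created
! 7. kalendar.yearhop(1) => 1839-08-22
! 8. kalendar.dayname() => Thursday
! 9. cabinet.recite(/hemos/boco) => tebo
! 10. kalendar.stepdays(179) => 1840-02-17
! 11. cabinet.jot(/hemos/boco, sazi) => overwrote
! 12. kalendar.lunge(26) => 1842-04-17


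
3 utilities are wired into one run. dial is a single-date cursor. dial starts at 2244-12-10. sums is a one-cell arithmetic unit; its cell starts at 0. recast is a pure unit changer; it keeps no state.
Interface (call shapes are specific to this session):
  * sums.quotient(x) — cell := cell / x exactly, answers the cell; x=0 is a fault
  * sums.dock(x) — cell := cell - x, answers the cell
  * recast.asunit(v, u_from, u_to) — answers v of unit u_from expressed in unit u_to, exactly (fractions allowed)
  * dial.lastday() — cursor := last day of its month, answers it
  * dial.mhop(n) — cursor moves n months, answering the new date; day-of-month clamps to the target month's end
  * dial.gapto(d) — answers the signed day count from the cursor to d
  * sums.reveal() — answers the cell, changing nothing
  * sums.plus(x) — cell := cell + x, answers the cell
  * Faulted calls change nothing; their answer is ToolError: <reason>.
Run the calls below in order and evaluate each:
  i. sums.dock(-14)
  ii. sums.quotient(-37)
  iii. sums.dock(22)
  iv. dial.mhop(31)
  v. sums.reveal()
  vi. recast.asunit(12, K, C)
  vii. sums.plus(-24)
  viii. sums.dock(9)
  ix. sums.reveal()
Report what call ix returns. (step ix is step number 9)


→ dock(x: -14)
← 14
→ quotient(x: -37)
← -14/37
→ dock(x: 22)
← -828/37
→ mhop(n: 31)
← 2247-07-10
→ reveal()
← -828/37
→ asunit(v: 12, u_from: K, u_to: C)
← -5223/20
→ plus(x: -24)
← -1716/37
→ dock(x: 9)
← -2049/37
→ reveal()
← -2049/37

Answer: -2049/37


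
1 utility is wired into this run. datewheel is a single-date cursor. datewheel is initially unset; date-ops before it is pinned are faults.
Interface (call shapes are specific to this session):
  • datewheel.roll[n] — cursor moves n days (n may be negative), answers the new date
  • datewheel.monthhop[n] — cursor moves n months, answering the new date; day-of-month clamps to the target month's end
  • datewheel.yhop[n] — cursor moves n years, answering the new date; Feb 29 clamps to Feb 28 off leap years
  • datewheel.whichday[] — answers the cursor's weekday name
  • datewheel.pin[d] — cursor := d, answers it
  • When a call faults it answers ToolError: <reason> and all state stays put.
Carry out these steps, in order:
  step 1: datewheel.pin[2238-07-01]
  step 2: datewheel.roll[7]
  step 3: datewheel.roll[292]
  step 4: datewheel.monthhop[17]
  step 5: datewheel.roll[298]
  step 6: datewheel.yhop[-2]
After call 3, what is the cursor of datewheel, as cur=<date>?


-- datewheel.pin(d=2238-07-01) ~> 2238-07-01
-- datewheel.roll(n=7) ~> 2238-07-08
-- datewheel.roll(n=292) ~> 2239-04-26
-- datewheel.monthhop(n=17) ~> 2240-09-26
-- datewheel.roll(n=298) ~> 2241-07-21
-- datewheel.yhop(n=-2) ~> 2239-07-21

Answer: cur=2239-04-26


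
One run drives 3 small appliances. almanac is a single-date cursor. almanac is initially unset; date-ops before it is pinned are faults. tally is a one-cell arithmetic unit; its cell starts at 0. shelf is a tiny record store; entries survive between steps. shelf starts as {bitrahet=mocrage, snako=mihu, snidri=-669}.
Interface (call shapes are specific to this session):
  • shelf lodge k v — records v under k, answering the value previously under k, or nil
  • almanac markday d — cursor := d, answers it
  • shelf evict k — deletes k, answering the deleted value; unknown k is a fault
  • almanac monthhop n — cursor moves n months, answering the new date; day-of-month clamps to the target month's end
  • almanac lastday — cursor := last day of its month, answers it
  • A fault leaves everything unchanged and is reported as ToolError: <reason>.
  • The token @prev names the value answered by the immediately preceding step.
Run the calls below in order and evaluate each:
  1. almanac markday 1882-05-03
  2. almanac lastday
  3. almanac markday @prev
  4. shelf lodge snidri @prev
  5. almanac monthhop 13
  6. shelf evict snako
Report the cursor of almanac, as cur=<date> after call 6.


Answer: cur=1883-06-30

Derivation:
==> almanac markday(d→1882-05-03)
<== 1882-05-03
==> almanac lastday()
<== 1882-05-31
==> almanac markday(d→@prev)
<== 1882-05-31
==> shelf lodge(k→snidri, v→@prev)
<== -669
==> almanac monthhop(n→13)
<== 1883-06-30
==> shelf evict(k→snako)
<== mihu


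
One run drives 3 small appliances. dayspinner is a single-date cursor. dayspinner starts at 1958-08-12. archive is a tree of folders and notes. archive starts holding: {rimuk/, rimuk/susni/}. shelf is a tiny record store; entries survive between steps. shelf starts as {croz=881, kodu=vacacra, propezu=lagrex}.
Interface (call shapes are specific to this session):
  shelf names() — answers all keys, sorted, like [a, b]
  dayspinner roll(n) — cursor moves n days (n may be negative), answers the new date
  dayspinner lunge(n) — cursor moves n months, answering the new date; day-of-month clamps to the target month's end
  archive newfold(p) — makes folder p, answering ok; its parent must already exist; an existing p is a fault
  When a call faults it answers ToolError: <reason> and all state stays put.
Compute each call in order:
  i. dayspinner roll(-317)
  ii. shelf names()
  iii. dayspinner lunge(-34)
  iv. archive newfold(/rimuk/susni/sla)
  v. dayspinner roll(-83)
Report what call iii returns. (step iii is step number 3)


Answer: 1954-11-29

Derivation:
Next I call dayspinner roll with n→-317, which returns 1957-09-29.
I run shelf names: [croz, kodu, propezu].
Then dayspinner lunge with n→-34, — result: 1954-11-29.
I invoke archive newfold with p→/rimuk/susni/sla, and see ok.
Calling dayspinner roll with n→-83: 1954-09-07.


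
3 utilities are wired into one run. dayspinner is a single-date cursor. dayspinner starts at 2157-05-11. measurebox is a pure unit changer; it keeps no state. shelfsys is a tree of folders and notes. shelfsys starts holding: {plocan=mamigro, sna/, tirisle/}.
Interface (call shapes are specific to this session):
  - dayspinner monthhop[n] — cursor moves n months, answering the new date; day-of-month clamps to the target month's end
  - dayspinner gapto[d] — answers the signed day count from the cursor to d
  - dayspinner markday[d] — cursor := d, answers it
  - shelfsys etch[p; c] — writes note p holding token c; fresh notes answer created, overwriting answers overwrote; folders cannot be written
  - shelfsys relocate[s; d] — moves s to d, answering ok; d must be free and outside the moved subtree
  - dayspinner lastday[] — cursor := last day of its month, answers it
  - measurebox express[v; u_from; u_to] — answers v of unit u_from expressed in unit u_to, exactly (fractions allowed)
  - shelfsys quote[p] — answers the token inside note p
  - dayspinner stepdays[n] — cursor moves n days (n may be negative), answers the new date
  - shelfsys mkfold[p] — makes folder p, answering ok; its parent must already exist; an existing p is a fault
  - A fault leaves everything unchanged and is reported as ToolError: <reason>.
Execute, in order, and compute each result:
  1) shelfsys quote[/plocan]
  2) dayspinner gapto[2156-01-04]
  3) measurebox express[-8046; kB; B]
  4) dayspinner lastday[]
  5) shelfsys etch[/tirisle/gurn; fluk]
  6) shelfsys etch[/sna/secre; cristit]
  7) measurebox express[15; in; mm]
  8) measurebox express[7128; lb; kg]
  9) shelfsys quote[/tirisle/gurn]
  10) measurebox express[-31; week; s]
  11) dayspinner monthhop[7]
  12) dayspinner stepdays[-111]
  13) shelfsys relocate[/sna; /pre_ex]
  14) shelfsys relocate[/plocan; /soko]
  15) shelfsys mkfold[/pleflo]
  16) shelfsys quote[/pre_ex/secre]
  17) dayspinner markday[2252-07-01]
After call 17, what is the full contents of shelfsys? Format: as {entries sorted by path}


>>> shelfsys quote p='/plocan'
= mamigro
>>> dayspinner gapto d='2156-01-04'
= -493
>>> measurebox express v='-8046' u_from='kB' u_to='B'
= -8046000
>>> dayspinner lastday
= 2157-05-31
>>> shelfsys etch p='/tirisle/gurn' c='fluk'
= created
>>> shelfsys etch p='/sna/secre' c='cristit'
= created
>>> measurebox express v='15' u_from='in' u_to='mm'
= 381
>>> measurebox express v='7128' u_from='lb' u_to='kg'
= 40415080167/12500000
>>> shelfsys quote p='/tirisle/gurn'
= fluk
>>> measurebox express v='-31' u_from='week' u_to='s'
= -18748800
>>> dayspinner monthhop n='7'
= 2157-12-31
>>> dayspinner stepdays n='-111'
= 2157-09-11
>>> shelfsys relocate s='/sna' d='/pre_ex'
= ok
>>> shelfsys relocate s='/plocan' d='/soko'
= ok
>>> shelfsys mkfold p='/pleflo'
= ok
>>> shelfsys quote p='/pre_ex/secre'
= cristit
>>> dayspinner markday d='2252-07-01'
= 2252-07-01

Answer: {pleflo/, pre_ex/, pre_ex/secre=cristit, soko=mamigro, tirisle/, tirisle/gurn=fluk}


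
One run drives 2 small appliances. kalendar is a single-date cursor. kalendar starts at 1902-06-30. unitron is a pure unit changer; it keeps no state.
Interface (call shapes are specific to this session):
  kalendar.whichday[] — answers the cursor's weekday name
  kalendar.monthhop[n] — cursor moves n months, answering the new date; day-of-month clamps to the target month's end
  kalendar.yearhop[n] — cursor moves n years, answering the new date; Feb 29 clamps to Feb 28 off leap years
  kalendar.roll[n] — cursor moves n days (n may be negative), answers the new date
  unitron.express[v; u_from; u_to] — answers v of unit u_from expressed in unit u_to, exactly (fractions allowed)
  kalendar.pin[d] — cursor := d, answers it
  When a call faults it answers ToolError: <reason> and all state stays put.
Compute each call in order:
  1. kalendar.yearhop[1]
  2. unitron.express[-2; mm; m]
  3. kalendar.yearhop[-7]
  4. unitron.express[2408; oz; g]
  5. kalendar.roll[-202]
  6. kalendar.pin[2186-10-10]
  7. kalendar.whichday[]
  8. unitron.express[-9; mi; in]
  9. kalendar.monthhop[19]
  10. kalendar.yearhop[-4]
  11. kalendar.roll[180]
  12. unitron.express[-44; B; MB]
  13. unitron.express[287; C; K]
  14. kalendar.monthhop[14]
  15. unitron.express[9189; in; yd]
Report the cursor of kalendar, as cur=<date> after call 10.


==> kalendar.yearhop(n→1)
<== 1903-06-30
==> unitron.express(v→-2, u_from→mm, u_to→m)
<== -1/500
==> kalendar.yearhop(n→-7)
<== 1896-06-30
==> unitron.express(v→2408, u_from→oz, u_to→g)
<== 13653130337/200000
==> kalendar.roll(n→-202)
<== 1895-12-11
==> kalendar.pin(d→2186-10-10)
<== 2186-10-10
==> kalendar.whichday()
<== Tuesday
==> unitron.express(v→-9, u_from→mi, u_to→in)
<== -570240
==> kalendar.monthhop(n→19)
<== 2188-05-10
==> kalendar.yearhop(n→-4)
<== 2184-05-10
==> kalendar.roll(n→180)
<== 2184-11-06
==> unitron.express(v→-44, u_from→B, u_to→MB)
<== -11/250000
==> unitron.express(v→287, u_from→C, u_to→K)
<== 11203/20
==> kalendar.monthhop(n→14)
<== 2186-01-06
==> unitron.express(v→9189, u_from→in, u_to→yd)
<== 1021/4

Answer: cur=2184-05-10


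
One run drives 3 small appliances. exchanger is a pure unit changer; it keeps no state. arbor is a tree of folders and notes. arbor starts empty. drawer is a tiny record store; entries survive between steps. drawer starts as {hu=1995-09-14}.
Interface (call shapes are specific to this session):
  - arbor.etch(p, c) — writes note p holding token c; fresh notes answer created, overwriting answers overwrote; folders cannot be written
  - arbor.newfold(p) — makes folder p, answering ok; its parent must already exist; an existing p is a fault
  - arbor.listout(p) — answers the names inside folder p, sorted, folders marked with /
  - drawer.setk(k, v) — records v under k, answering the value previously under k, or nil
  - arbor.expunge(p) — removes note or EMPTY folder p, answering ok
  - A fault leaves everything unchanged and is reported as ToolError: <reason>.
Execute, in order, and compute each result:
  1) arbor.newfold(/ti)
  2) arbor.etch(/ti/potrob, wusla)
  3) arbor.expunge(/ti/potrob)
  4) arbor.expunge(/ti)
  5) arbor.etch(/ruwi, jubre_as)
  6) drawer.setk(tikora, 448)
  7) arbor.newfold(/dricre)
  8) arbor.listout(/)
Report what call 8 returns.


Answer: [dricre/, ruwi]

Derivation:
-- newfold(p='/ti') => ok
-- etch(p='/ti/potrob', c='wusla') => created
-- expunge(p='/ti/potrob') => ok
-- expunge(p='/ti') => ok
-- etch(p='/ruwi', c='jubre_as') => created
-- setk(k='tikora', v='448') => nil
-- newfold(p='/dricre') => ok
-- listout(p='/') => [dricre/, ruwi]


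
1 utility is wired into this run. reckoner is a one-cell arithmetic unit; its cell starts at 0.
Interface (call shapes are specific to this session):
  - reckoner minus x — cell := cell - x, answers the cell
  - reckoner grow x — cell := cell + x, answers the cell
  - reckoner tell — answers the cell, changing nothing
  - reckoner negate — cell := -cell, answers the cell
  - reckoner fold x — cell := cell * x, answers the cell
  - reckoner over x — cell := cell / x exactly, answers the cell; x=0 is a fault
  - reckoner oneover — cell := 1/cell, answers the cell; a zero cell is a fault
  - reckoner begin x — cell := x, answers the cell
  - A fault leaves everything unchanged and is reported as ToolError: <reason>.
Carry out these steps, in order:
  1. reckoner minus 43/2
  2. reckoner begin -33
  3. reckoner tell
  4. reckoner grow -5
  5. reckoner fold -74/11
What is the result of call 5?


> reckoner minus x=43/2
  -43/2
> reckoner begin x=-33
  -33
> reckoner tell
  -33
> reckoner grow x=-5
  -38
> reckoner fold x=-74/11
  2812/11

Answer: 2812/11


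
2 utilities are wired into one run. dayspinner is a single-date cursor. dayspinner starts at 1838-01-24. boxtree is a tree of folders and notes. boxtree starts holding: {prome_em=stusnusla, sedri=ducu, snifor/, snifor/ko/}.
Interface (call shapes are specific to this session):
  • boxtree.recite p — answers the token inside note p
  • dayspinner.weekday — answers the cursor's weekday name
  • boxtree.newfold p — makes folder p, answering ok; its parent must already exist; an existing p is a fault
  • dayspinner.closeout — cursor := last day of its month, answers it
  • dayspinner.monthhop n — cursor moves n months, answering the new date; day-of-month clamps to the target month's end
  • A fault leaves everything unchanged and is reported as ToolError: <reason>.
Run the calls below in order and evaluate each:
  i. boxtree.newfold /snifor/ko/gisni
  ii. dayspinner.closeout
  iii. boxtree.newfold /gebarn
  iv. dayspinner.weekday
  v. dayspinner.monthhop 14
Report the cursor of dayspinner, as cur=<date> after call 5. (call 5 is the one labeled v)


Act: boxtree.newfold[p: /snifor/ko/gisni]
Obs: ok
Act: dayspinner.closeout[]
Obs: 1838-01-31
Act: boxtree.newfold[p: /gebarn]
Obs: ok
Act: dayspinner.weekday[]
Obs: Wednesday
Act: dayspinner.monthhop[n: 14]
Obs: 1839-03-31

Answer: cur=1839-03-31


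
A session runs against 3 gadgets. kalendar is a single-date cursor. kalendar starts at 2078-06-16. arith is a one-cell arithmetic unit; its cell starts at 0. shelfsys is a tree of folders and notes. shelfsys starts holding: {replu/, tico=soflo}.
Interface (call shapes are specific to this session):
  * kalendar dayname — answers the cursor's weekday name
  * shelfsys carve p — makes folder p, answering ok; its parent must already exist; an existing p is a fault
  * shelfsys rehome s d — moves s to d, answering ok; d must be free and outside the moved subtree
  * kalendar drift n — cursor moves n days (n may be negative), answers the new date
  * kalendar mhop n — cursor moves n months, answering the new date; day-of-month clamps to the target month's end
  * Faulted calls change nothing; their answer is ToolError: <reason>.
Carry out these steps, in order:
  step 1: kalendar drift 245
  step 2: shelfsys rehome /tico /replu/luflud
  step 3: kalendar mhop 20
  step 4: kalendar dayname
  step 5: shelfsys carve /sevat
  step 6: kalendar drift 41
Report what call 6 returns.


I use kalendar drift with n: 245, and see 2079-02-16.
Using shelfsys rehome with s: /tico, d: /replu/luflud, yielding ok.
Using kalendar mhop with n: 20, giving 2080-10-16.
I try kalendar dayname, which returns Wednesday.
I try shelfsys carve with p: /sevat, yielding ok.
I call kalendar drift with n: 41, → 2080-11-26.

Answer: 2080-11-26
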